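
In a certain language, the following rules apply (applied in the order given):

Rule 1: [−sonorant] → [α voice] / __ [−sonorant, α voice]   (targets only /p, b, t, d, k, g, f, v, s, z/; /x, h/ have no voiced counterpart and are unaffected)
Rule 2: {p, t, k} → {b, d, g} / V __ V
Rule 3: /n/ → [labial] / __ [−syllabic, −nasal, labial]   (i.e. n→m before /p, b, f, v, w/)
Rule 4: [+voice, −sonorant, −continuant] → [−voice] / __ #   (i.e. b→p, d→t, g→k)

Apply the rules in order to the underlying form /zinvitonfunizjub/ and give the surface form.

Rule 1 (regressive voicing assimilation): no segment meets the environment; /zinvitonfunizjub/ is unchanged.
Rule 2 (intervocalic voicing): /t/ is a voiceless stop between vowels /i/ and /o/, so it voices to [d]. /zinvitonfunizjub/ → zinvidonfunizjub.
Rule 3 (nasal place assimilation): /n/ precedes the labial consonant /v/, so it assimilates in place to [m]. /n/ precedes the labial consonant /f/, so it assimilates in place to [m]. /zinvidonfunizjub/ → zimvidomfunizjub.
Rule 4 (final devoicing): /b/ is a voiced stop in word-final position, so it devoices to [p]. /zimvidomfunizjub/ → zimvidomfunizjup.

zimvidomfunizjup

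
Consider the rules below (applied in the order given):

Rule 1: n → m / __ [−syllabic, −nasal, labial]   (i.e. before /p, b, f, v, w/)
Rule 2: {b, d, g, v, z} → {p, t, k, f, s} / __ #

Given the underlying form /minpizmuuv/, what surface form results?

mimpizmuuf

Rule 1 (nasal place assimilation): /n/ precedes the labial consonant /p/, so it assimilates in place to [m]. /minpizmuuv/ → mimpizmuuv.
Rule 2 (final devoicing): /v/ is a voiced obstruent in word-final position, so it devoices to [f]. /mimpizmuuv/ → mimpizmuuf.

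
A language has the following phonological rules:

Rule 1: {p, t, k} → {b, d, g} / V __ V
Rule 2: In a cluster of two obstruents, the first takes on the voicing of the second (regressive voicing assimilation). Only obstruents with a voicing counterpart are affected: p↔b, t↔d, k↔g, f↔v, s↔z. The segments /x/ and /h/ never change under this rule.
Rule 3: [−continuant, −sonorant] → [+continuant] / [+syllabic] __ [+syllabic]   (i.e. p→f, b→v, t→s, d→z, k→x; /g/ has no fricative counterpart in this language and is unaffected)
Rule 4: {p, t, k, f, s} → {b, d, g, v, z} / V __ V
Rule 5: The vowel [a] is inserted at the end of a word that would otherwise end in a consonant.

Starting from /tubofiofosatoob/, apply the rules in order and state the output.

tuvoviovozazooba

Rule 1 (intervocalic voicing): /t/ is a voiceless stop between vowels /a/ and /o/, so it voices to [d]. /tubofiofosatoob/ → tubofiofosadoob.
Rule 2 (regressive voicing assimilation): no segment meets the environment; /tubofiofosadoob/ is unchanged.
Rule 3 (intervocalic spirantization): /b/ is a stop between vowels /u/ and /o/, so it spirantizes to the fricative [v]. /d/ is a stop between vowels /a/ and /o/, so it spirantizes to the fricative [z]. /tubofiofosadoob/ → tuvofiofosazoob.
Rule 4 (intervocalic voicing): /f/ is a voiceless obstruent between vowels /o/ and /i/, so it voices to [v]. /f/ is a voiceless obstruent between vowels /o/ and /o/, so it voices to [v]. /s/ is a voiceless obstruent between vowels /o/ and /a/, so it voices to [z]. /tuvofiofosazoob/ → tuvoviovozazoob.
Rule 5 (final a-epenthesis): the form ends in the consonant /b/, so [a] is inserted word-finally. /tuvoviovozazoob/ → tuvoviovozazooba.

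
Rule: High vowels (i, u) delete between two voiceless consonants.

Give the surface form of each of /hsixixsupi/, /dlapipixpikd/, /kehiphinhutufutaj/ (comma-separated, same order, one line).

hsxxspi, dlappxpkd, kehphinhtftaj

/hsixixsupi/: /i/ is a high vowel flanked by voiceless consonants /s/ and /x/, so it deletes. /i/ is a high vowel flanked by voiceless consonants /x/ and /x/, so it deletes. /u/ is a high vowel flanked by voiceless consonants /s/ and /p/, so it deletes. → [hsxxspi].
/dlapipixpikd/: /i/ is a high vowel flanked by voiceless consonants /p/ and /p/, so it deletes. /i/ is a high vowel flanked by voiceless consonants /p/ and /x/, so it deletes. /i/ is a high vowel flanked by voiceless consonants /p/ and /k/, so it deletes. → [dlappxpkd].
/kehiphinhutufutaj/: /i/ is a high vowel flanked by voiceless consonants /h/ and /p/, so it deletes. /u/ is a high vowel flanked by voiceless consonants /h/ and /t/, so it deletes. /u/ is a high vowel flanked by voiceless consonants /t/ and /f/, so it deletes. /u/ is a high vowel flanked by voiceless consonants /f/ and /t/, so it deletes. → [kehphinhtftaj].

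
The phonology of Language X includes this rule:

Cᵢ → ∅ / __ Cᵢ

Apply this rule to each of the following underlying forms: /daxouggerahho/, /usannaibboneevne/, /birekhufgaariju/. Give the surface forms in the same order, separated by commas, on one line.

daxougeraho, usanaiboneevne, birekhufgaariju

/daxouggerahho/: /gg/ is a geminate; the first /g/ deletes. /hh/ is a geminate; the first /h/ deletes. → [daxougeraho].
/usannaibboneevne/: /nn/ is a geminate; the first /n/ deletes. /bb/ is a geminate; the first /b/ deletes. → [usanaiboneevne].
/birekhufgaariju/: the rule's environment is not met; surfaces unchanged as [birekhufgaariju].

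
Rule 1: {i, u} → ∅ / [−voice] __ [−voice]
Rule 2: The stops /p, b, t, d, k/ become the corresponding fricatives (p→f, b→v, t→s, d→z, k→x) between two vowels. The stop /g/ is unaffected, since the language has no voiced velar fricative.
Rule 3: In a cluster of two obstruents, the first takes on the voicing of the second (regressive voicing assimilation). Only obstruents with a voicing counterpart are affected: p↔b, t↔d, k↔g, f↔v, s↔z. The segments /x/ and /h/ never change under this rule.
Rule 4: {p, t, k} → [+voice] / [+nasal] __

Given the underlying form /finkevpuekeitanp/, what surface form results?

Rule 1 (high vowel syncope): no segment meets the environment; /finkevpuekeitanp/ is unchanged.
Rule 2 (intervocalic spirantization): /k/ is a stop between vowels /e/ and /e/, so it spirantizes to the fricative [x]. /t/ is a stop between vowels /i/ and /a/, so it spirantizes to the fricative [s]. /finkevpuekeitanp/ → finkevpuexeisanp.
Rule 3 (regressive voicing assimilation): /v/ precedes the voiceless obstruent /p/, so it devoices to [f] by assimilation. /finkevpuexeisanp/ → finkefpuexeisanp.
Rule 4 (post-nasal voicing): /k/ is a voiceless stop immediately after the nasal /n/, so it voices to [g]. /p/ is a voiceless stop immediately after the nasal /n/, so it voices to [b]. /finkefpuexeisanp/ → fingefpuexeisanb.

fingefpuexeisanb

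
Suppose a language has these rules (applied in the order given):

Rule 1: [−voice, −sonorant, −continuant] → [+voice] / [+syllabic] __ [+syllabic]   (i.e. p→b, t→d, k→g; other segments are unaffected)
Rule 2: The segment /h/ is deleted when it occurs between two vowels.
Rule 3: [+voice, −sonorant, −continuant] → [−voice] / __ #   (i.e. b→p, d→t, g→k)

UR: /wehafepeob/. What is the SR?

Rule 1 (intervocalic voicing): /p/ is a voiceless stop between vowels /e/ and /e/, so it voices to [b]. /wehafepeob/ → wehafebeob.
Rule 2 (intervocalic h-deletion): /h/ occurs between vowels /e/ and /a/, so it deletes. /wehafebeob/ → weafebeob.
Rule 3 (final devoicing): /b/ is a voiced stop in word-final position, so it devoices to [p]. /weafebeob/ → weafebeop.

weafebeop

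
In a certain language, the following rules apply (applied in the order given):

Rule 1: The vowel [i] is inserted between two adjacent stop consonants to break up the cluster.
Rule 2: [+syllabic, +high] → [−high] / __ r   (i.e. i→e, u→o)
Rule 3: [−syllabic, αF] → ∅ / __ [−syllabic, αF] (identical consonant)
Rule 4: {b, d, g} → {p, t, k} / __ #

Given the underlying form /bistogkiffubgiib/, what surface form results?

Rule 1 (stop-cluster i-epenthesis): /g/ and /k/ form a stop–stop cluster, so [i] is inserted between them. /b/ and /g/ form a stop–stop cluster, so [i] is inserted between them. /bistogkiffubgiib/ → bistogikiffubigiib.
Rule 2 (pre-rhotic lowering): no segment meets the environment; /bistogikiffubigiib/ is unchanged.
Rule 3 (degemination): /ff/ is a geminate; the first /f/ deletes. /bistogikiffubigiib/ → bistogikifubigiib.
Rule 4 (final devoicing): /b/ is a voiced stop in word-final position, so it devoices to [p]. /bistogikifubigiib/ → bistogikifubigiip.

bistogikifubigiip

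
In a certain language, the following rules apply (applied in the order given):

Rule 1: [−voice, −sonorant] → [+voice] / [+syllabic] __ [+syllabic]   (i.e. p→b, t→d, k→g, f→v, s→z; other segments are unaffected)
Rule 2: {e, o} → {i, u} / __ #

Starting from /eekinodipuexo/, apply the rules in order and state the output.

eeginodibuexu

Rule 1 (intervocalic voicing): /k/ is a voiceless obstruent between vowels /e/ and /i/, so it voices to [g]. /p/ is a voiceless obstruent between vowels /i/ and /u/, so it voices to [b]. /eekinodipuexo/ → eeginodibuexo.
Rule 2 (final vowel raising): /o/ is a mid vowel in word-final position, so it raises to [u]. /eeginodibuexo/ → eeginodibuexu.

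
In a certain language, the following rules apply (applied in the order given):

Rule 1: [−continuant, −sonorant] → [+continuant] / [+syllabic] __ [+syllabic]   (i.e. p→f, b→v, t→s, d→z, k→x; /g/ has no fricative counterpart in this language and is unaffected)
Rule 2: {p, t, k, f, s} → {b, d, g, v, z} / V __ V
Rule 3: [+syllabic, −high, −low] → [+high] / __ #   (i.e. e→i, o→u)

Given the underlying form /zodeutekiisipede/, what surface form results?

zozeuzexiizivezi

Rule 1 (intervocalic spirantization): /d/ is a stop between vowels /o/ and /e/, so it spirantizes to the fricative [z]. /t/ is a stop between vowels /u/ and /e/, so it spirantizes to the fricative [s]. /k/ is a stop between vowels /e/ and /i/, so it spirantizes to the fricative [x]. /p/ is a stop between vowels /i/ and /e/, so it spirantizes to the fricative [f]. /d/ is a stop between vowels /e/ and /e/, so it spirantizes to the fricative [z]. /zodeutekiisipede/ → zozeusexiisifeze.
Rule 2 (intervocalic voicing): /s/ is a voiceless obstruent between vowels /u/ and /e/, so it voices to [z]. /s/ is a voiceless obstruent between vowels /i/ and /i/, so it voices to [z]. /f/ is a voiceless obstruent between vowels /i/ and /e/, so it voices to [v]. /zozeusexiisifeze/ → zozeuzexiiziveze.
Rule 3 (final vowel raising): /e/ is a mid vowel in word-final position, so it raises to [i]. /zozeuzexiiziveze/ → zozeuzexiizivezi.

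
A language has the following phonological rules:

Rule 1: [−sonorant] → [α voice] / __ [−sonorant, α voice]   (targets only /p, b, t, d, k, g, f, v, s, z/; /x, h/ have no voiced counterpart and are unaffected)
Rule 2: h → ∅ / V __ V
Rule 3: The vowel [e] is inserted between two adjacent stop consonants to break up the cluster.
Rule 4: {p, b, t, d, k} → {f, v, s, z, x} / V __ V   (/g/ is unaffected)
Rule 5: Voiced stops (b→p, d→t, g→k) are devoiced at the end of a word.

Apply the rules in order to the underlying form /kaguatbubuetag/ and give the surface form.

kaguazevuvuesak

Rule 1 (regressive voicing assimilation): /t/ precedes the voiced obstruent /b/, so it voices to [d] by assimilation. /kaguatbubuetag/ → kaguadbubuetag.
Rule 2 (intervocalic h-deletion): no segment meets the environment; /kaguadbubuetag/ is unchanged.
Rule 3 (stop-cluster e-epenthesis): /d/ and /b/ form a stop–stop cluster, so [e] is inserted between them. /kaguadbubuetag/ → kaguadebubuetag.
Rule 4 (intervocalic spirantization): /d/ is a stop between vowels /a/ and /e/, so it spirantizes to the fricative [z]. /b/ is a stop between vowels /e/ and /u/, so it spirantizes to the fricative [v]. /b/ is a stop between vowels /u/ and /u/, so it spirantizes to the fricative [v]. /t/ is a stop between vowels /e/ and /a/, so it spirantizes to the fricative [s]. /kaguadebubuetag/ → kaguazevuvuesag.
Rule 5 (final devoicing): /g/ is a voiced stop in word-final position, so it devoices to [k]. /kaguazevuvuesag/ → kaguazevuvuesak.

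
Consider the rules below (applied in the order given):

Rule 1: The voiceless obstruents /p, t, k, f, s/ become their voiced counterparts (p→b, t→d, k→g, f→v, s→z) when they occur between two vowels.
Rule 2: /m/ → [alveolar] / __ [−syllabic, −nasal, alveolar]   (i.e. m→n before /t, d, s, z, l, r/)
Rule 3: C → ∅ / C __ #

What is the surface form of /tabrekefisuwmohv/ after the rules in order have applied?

Rule 1 (intervocalic voicing): /k/ is a voiceless obstruent between vowels /e/ and /e/, so it voices to [g]. /f/ is a voiceless obstruent between vowels /e/ and /i/, so it voices to [v]. /s/ is a voiceless obstruent between vowels /i/ and /u/, so it voices to [z]. /tabrekefisuwmohv/ → tabregevizuwmohv.
Rule 2 (nasal place assimilation): no segment meets the environment; /tabregevizuwmohv/ is unchanged.
Rule 3 (final cluster simplification): /v/ is the second consonant of a word-final cluster /hv/, so it deletes. /tabregevizuwmohv/ → tabregevizuwmoh.

tabregevizuwmoh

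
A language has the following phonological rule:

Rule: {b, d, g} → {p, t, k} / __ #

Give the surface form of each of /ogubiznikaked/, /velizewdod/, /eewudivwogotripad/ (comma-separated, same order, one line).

/ogubiznikaked/: /d/ is a voiced stop in word-final position, so it devoices to [t]. → [ogubiznikaket].
/velizewdod/: /d/ is a voiced stop in word-final position, so it devoices to [t]. → [velizewdot].
/eewudivwogotripad/: /d/ is a voiced stop in word-final position, so it devoices to [t]. → [eewudivwogotripat].

ogubiznikaket, velizewdot, eewudivwogotripat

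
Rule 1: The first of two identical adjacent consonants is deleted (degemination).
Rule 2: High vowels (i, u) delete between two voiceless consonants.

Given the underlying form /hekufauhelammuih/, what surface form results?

Rule 1 (degemination): /mm/ is a geminate; the first /m/ deletes. /hekufauhelammuih/ → hekufauhelamuih.
Rule 2 (high vowel syncope): /u/ is a high vowel flanked by voiceless consonants /k/ and /f/, so it deletes. /hekufauhelamuih/ → hekfauhelamuih.

hekfauhelamuih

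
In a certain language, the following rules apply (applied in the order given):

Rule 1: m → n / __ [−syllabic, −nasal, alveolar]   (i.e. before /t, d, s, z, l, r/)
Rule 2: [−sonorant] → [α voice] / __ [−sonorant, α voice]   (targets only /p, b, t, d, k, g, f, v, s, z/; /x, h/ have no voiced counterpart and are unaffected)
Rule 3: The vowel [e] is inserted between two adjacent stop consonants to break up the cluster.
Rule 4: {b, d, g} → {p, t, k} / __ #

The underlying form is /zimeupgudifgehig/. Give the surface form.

zimeubegudivgehik

Rule 1 (nasal place assimilation): no segment meets the environment; /zimeupgudifgehig/ is unchanged.
Rule 2 (regressive voicing assimilation): /p/ precedes the voiced obstruent /g/, so it voices to [b] by assimilation. /f/ precedes the voiced obstruent /g/, so it voices to [v] by assimilation. /zimeupgudifgehig/ → zimeubgudivgehig.
Rule 3 (stop-cluster e-epenthesis): /b/ and /g/ form a stop–stop cluster, so [e] is inserted between them. /zimeubgudivgehig/ → zimeubegudivgehig.
Rule 4 (final devoicing): /g/ is a voiced stop in word-final position, so it devoices to [k]. /zimeubegudivgehig/ → zimeubegudivgehik.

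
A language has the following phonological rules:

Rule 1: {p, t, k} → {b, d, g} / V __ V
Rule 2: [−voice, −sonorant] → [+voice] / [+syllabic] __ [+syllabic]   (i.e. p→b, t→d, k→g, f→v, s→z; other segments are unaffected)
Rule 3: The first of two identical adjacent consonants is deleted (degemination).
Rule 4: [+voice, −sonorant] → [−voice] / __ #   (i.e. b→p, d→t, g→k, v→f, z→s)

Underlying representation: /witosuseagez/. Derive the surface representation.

Rule 1 (intervocalic voicing): /t/ is a voiceless stop between vowels /i/ and /o/, so it voices to [d]. /witosuseagez/ → widosuseagez.
Rule 2 (intervocalic voicing): /s/ is a voiceless obstruent between vowels /o/ and /u/, so it voices to [z]. /s/ is a voiceless obstruent between vowels /u/ and /e/, so it voices to [z]. /widosuseagez/ → widozuzeagez.
Rule 3 (degemination): no segment meets the environment; /widozuzeagez/ is unchanged.
Rule 4 (final devoicing): /z/ is a voiced obstruent in word-final position, so it devoices to [s]. /widozuzeagez/ → widozuzeages.

widozuzeages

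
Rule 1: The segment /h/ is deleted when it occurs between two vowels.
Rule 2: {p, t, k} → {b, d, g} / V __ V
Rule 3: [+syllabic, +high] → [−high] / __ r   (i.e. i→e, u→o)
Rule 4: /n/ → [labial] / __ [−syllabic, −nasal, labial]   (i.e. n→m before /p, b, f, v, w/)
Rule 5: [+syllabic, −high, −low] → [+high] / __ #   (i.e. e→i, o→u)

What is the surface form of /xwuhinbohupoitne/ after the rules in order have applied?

Rule 1 (intervocalic h-deletion): /h/ occurs between vowels /u/ and /i/, so it deletes. /h/ occurs between vowels /o/ and /u/, so it deletes. /xwuhinbohupoitne/ → xwuinboupoitne.
Rule 2 (intervocalic voicing): /p/ is a voiceless stop between vowels /u/ and /o/, so it voices to [b]. /xwuinboupoitne/ → xwuinbouboitne.
Rule 3 (pre-rhotic lowering): no segment meets the environment; /xwuinbouboitne/ is unchanged.
Rule 4 (nasal place assimilation): /n/ precedes the labial consonant /b/, so it assimilates in place to [m]. /xwuinbouboitne/ → xwuimbouboitne.
Rule 5 (final vowel raising): /e/ is a mid vowel in word-final position, so it raises to [i]. /xwuimbouboitne/ → xwuimbouboitni.

xwuimbouboitni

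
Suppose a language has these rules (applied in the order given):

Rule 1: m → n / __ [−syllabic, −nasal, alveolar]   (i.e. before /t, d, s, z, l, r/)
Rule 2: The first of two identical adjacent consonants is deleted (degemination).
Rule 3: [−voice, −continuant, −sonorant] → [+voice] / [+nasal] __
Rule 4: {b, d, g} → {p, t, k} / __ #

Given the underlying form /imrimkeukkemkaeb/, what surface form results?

Rule 1 (nasal place assimilation): /m/ precedes the alveolar consonant /r/, so it assimilates in place to [n]. /imrimkeukkemkaeb/ → inrimkeukkemkaeb.
Rule 2 (degemination): /kk/ is a geminate; the first /k/ deletes. /inrimkeukkemkaeb/ → inrimkeukemkaeb.
Rule 3 (post-nasal voicing): /k/ is a voiceless stop immediately after the nasal /m/, so it voices to [g]. /k/ is a voiceless stop immediately after the nasal /m/, so it voices to [g]. /inrimkeukemkaeb/ → inrimgeukemgaeb.
Rule 4 (final devoicing): /b/ is a voiced stop in word-final position, so it devoices to [p]. /inrimgeukemgaeb/ → inrimgeukemgaep.

inrimgeukemgaep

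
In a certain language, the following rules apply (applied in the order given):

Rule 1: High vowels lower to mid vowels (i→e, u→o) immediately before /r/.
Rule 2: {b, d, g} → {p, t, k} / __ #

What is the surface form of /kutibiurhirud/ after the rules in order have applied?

kutibiorherut

Rule 1 (pre-rhotic lowering): /u/ is a high vowel immediately before /r/, so it lowers to [o]. /i/ is a high vowel immediately before /r/, so it lowers to [e]. /kutibiurhirud/ → kutibiorherud.
Rule 2 (final devoicing): /d/ is a voiced stop in word-final position, so it devoices to [t]. /kutibiorherud/ → kutibiorherut.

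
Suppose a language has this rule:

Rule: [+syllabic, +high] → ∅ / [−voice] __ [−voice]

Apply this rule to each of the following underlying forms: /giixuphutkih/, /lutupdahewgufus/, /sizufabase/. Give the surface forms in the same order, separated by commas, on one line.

giixphtkh, lutpdahewgufs, sizufabase

/giixuphutkih/: /u/ is a high vowel flanked by voiceless consonants /x/ and /p/, so it deletes. /u/ is a high vowel flanked by voiceless consonants /h/ and /t/, so it deletes. /i/ is a high vowel flanked by voiceless consonants /k/ and /h/, so it deletes. → [giixphtkh].
/lutupdahewgufus/: /u/ is a high vowel flanked by voiceless consonants /t/ and /p/, so it deletes. /u/ is a high vowel flanked by voiceless consonants /f/ and /s/, so it deletes. → [lutpdahewgufs].
/sizufabase/: the rule's environment is not met; surfaces unchanged as [sizufabase].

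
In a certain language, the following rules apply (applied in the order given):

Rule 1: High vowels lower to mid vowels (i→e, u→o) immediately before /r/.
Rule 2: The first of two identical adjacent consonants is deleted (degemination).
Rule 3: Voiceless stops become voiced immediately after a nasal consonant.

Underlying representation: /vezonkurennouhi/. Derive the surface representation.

vezongorenouhi

Rule 1 (pre-rhotic lowering): /u/ is a high vowel immediately before /r/, so it lowers to [o]. /vezonkurennouhi/ → vezonkorennouhi.
Rule 2 (degemination): /nn/ is a geminate; the first /n/ deletes. /vezonkorennouhi/ → vezonkorenouhi.
Rule 3 (post-nasal voicing): /k/ is a voiceless stop immediately after the nasal /n/, so it voices to [g]. /vezonkorenouhi/ → vezongorenouhi.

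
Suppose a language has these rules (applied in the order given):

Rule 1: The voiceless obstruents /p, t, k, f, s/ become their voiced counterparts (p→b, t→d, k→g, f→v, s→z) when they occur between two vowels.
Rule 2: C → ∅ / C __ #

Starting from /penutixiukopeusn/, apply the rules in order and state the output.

Rule 1 (intervocalic voicing): /t/ is a voiceless obstruent between vowels /u/ and /i/, so it voices to [d]. /k/ is a voiceless obstruent between vowels /u/ and /o/, so it voices to [g]. /p/ is a voiceless obstruent between vowels /o/ and /e/, so it voices to [b]. /penutixiukopeusn/ → penudixiugobeusn.
Rule 2 (final cluster simplification): /n/ is the second consonant of a word-final cluster /sn/, so it deletes. /penudixiugobeusn/ → penudixiugobeus.

penudixiugobeus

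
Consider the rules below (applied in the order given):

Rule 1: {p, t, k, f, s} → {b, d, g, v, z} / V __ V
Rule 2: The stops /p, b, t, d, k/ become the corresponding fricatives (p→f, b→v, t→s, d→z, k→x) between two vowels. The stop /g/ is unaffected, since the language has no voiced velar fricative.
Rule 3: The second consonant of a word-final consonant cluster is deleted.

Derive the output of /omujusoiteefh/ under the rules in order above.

Rule 1 (intervocalic voicing): /s/ is a voiceless obstruent between vowels /u/ and /o/, so it voices to [z]. /t/ is a voiceless obstruent between vowels /i/ and /e/, so it voices to [d]. /omujusoiteefh/ → omujuzoideefh.
Rule 2 (intervocalic spirantization): /d/ is a stop between vowels /i/ and /e/, so it spirantizes to the fricative [z]. /omujuzoideefh/ → omujuzoizeefh.
Rule 3 (final cluster simplification): /h/ is the second consonant of a word-final cluster /fh/, so it deletes. /omujuzoizeefh/ → omujuzoizeef.

omujuzoizeef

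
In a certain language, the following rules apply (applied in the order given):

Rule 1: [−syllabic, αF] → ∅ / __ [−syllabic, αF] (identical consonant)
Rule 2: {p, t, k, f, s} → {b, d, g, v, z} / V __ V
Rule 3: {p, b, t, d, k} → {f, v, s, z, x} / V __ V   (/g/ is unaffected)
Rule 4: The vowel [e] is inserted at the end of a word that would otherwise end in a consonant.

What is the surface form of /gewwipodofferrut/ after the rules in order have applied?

gewivozoverute

Rule 1 (degemination): /ww/ is a geminate; the first /w/ deletes. /ff/ is a geminate; the first /f/ deletes. /rr/ is a geminate; the first /r/ deletes. /gewwipodofferrut/ → gewipodoferut.
Rule 2 (intervocalic voicing): /p/ is a voiceless obstruent between vowels /i/ and /o/, so it voices to [b]. /f/ is a voiceless obstruent between vowels /o/ and /e/, so it voices to [v]. /gewipodoferut/ → gewibodoverut.
Rule 3 (intervocalic spirantization): /b/ is a stop between vowels /i/ and /o/, so it spirantizes to the fricative [v]. /d/ is a stop between vowels /o/ and /o/, so it spirantizes to the fricative [z]. /gewibodoverut/ → gewivozoverut.
Rule 4 (final e-epenthesis): the form ends in the consonant /t/, so [e] is inserted word-finally. /gewivozoverut/ → gewivozoverute.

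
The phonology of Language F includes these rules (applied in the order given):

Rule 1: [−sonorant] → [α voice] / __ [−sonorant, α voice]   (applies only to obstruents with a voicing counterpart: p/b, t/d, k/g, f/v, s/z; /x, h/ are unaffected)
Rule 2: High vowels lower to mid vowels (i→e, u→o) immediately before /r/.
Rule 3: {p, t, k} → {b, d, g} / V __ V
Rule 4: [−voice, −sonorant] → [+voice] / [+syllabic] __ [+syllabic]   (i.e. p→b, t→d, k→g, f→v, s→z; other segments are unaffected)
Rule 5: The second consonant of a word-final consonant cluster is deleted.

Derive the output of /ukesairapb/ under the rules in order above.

ugezaerab

Rule 1 (regressive voicing assimilation): /p/ precedes the voiced obstruent /b/, so it voices to [b] by assimilation. /ukesairapb/ → ukesairabb.
Rule 2 (pre-rhotic lowering): /i/ is a high vowel immediately before /r/, so it lowers to [e]. /ukesairabb/ → ukesaerabb.
Rule 3 (intervocalic voicing): /k/ is a voiceless stop between vowels /u/ and /e/, so it voices to [g]. /ukesaerabb/ → ugesaerabb.
Rule 4 (intervocalic voicing): /s/ is a voiceless obstruent between vowels /e/ and /a/, so it voices to [z]. /ugesaerabb/ → ugezaerabb.
Rule 5 (final cluster simplification): /b/ is the second consonant of a word-final cluster /bb/, so it deletes. /ugezaerabb/ → ugezaerab.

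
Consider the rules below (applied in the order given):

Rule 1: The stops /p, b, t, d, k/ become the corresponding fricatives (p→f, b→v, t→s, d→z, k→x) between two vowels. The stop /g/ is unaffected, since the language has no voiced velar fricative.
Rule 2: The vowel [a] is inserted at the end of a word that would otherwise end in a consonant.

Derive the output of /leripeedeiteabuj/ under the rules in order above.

lerifeezeiseavuja

Rule 1 (intervocalic spirantization): /p/ is a stop between vowels /i/ and /e/, so it spirantizes to the fricative [f]. /d/ is a stop between vowels /e/ and /e/, so it spirantizes to the fricative [z]. /t/ is a stop between vowels /i/ and /e/, so it spirantizes to the fricative [s]. /b/ is a stop between vowels /a/ and /u/, so it spirantizes to the fricative [v]. /leripeedeiteabuj/ → lerifeezeiseavuj.
Rule 2 (final a-epenthesis): the form ends in the consonant /j/, so [a] is inserted word-finally. /lerifeezeiseavuj/ → lerifeezeiseavuja.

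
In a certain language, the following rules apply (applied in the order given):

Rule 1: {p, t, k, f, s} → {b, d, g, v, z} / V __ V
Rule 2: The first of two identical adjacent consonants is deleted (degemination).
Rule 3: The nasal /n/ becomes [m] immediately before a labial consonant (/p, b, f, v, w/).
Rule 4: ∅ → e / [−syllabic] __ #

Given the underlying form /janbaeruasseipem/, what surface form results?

jambaeruaseibeme

Rule 1 (intervocalic voicing): /p/ is a voiceless obstruent between vowels /i/ and /e/, so it voices to [b]. /janbaeruasseipem/ → janbaeruasseibem.
Rule 2 (degemination): /ss/ is a geminate; the first /s/ deletes. /janbaeruasseibem/ → janbaeruaseibem.
Rule 3 (nasal place assimilation): /n/ precedes the labial consonant /b/, so it assimilates in place to [m]. /janbaeruaseibem/ → jambaeruaseibem.
Rule 4 (final e-epenthesis): the form ends in the consonant /m/, so [e] is inserted word-finally. /jambaeruaseibem/ → jambaeruaseibeme.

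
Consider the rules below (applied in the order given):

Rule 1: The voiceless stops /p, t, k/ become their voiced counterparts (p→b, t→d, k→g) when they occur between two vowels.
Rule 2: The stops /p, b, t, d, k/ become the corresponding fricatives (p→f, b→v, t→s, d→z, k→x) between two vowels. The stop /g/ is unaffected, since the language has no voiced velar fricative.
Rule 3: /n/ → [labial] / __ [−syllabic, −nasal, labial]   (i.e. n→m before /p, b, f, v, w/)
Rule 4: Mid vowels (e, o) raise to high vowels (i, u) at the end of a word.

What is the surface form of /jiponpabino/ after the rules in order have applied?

jivompavinu

Rule 1 (intervocalic voicing): /p/ is a voiceless stop between vowels /i/ and /o/, so it voices to [b]. /jiponpabino/ → jibonpabino.
Rule 2 (intervocalic spirantization): /b/ is a stop between vowels /i/ and /o/, so it spirantizes to the fricative [v]. /b/ is a stop between vowels /a/ and /i/, so it spirantizes to the fricative [v]. /jibonpabino/ → jivonpavino.
Rule 3 (nasal place assimilation): /n/ precedes the labial consonant /p/, so it assimilates in place to [m]. /jivonpavino/ → jivompavino.
Rule 4 (final vowel raising): /o/ is a mid vowel in word-final position, so it raises to [u]. /jivompavino/ → jivompavinu.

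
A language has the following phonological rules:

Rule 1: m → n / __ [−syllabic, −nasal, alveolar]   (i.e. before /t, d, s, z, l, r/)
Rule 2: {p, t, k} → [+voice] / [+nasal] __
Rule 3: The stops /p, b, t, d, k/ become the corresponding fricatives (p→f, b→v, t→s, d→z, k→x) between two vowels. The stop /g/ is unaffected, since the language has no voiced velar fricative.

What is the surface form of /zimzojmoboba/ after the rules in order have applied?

Rule 1 (nasal place assimilation): /m/ precedes the alveolar consonant /z/, so it assimilates in place to [n]. /zimzojmoboba/ → zinzojmoboba.
Rule 2 (post-nasal voicing): no segment meets the environment; /zinzojmoboba/ is unchanged.
Rule 3 (intervocalic spirantization): /b/ is a stop between vowels /o/ and /o/, so it spirantizes to the fricative [v]. /b/ is a stop between vowels /o/ and /a/, so it spirantizes to the fricative [v]. /zinzojmoboba/ → zinzojmovova.

zinzojmovova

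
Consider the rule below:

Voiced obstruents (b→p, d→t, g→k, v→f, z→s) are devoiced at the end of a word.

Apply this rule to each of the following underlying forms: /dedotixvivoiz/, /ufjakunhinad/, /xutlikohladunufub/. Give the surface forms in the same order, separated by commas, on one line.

/dedotixvivoiz/: /z/ is a voiced obstruent in word-final position, so it devoices to [s]. → [dedotixvivois].
/ufjakunhinad/: /d/ is a voiced obstruent in word-final position, so it devoices to [t]. → [ufjakunhinat].
/xutlikohladunufub/: /b/ is a voiced obstruent in word-final position, so it devoices to [p]. → [xutlikohladunufup].

dedotixvivois, ufjakunhinat, xutlikohladunufup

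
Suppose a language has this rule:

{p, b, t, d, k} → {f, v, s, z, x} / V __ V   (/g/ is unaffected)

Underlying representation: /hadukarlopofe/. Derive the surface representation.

hazuxarlofofe

/d/ is a stop between vowels /a/ and /u/, so it spirantizes to the fricative [z].
/k/ is a stop between vowels /u/ and /a/, so it spirantizes to the fricative [x].
/p/ is a stop between vowels /o/ and /o/, so it spirantizes to the fricative [f].
Surface form: [hazuxarlofofe].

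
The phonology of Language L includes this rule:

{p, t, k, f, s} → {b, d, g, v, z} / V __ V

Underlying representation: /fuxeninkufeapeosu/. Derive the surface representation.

Scanning /fuxeninkufeapeosu/: /f/ at position 1 is not in the conditioning environment; /k/ at position 8 is not in the conditioning environment; /f/ is a voiceless obstruent between vowels /u/ and /e/, so it voices to [v]; /p/ is a voiceless obstruent between vowels /a/ and /e/, so it voices to [b]; /s/ is a voiceless obstruent between vowels /o/ and /u/, so it voices to [z].
Result: [fuxeninkuveabeozu].

fuxeninkuveabeozu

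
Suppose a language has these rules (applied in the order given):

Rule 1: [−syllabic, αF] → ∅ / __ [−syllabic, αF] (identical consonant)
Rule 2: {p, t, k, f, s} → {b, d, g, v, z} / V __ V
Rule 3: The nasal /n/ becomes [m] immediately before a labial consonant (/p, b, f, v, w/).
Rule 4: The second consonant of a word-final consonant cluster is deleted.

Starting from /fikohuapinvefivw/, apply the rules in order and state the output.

figohuabimveviv

Rule 1 (degemination): no segment meets the environment; /fikohuapinvefivw/ is unchanged.
Rule 2 (intervocalic voicing): /k/ is a voiceless obstruent between vowels /i/ and /o/, so it voices to [g]. /p/ is a voiceless obstruent between vowels /a/ and /i/, so it voices to [b]. /f/ is a voiceless obstruent between vowels /e/ and /i/, so it voices to [v]. /fikohuapinvefivw/ → figohuabinvevivw.
Rule 3 (nasal place assimilation): /n/ precedes the labial consonant /v/, so it assimilates in place to [m]. /figohuabinvevivw/ → figohuabimvevivw.
Rule 4 (final cluster simplification): /w/ is the second consonant of a word-final cluster /vw/, so it deletes. /figohuabimvevivw/ → figohuabimveviv.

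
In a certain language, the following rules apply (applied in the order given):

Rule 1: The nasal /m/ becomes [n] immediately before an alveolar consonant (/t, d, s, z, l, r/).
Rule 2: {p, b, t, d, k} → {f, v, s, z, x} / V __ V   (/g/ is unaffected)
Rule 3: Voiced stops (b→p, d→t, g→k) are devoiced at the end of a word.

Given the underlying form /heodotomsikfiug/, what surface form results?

Rule 1 (nasal place assimilation): /m/ precedes the alveolar consonant /s/, so it assimilates in place to [n]. /heodotomsikfiug/ → heodotonsikfiug.
Rule 2 (intervocalic spirantization): /d/ is a stop between vowels /o/ and /o/, so it spirantizes to the fricative [z]. /t/ is a stop between vowels /o/ and /o/, so it spirantizes to the fricative [s]. /heodotonsikfiug/ → heozosonsikfiug.
Rule 3 (final devoicing): /g/ is a voiced stop in word-final position, so it devoices to [k]. /heozosonsikfiug/ → heozosonsikfiuk.

heozosonsikfiuk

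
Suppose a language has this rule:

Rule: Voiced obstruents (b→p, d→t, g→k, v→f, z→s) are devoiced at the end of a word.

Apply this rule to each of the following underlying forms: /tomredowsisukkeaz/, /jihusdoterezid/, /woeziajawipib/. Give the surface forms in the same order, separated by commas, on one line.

tomredowsisukkeas, jihusdoterezit, woeziajawipip

/tomredowsisukkeaz/: /z/ is a voiced obstruent in word-final position, so it devoices to [s]. → [tomredowsisukkeas].
/jihusdoterezid/: /d/ is a voiced obstruent in word-final position, so it devoices to [t]. → [jihusdoterezit].
/woeziajawipib/: /b/ is a voiced obstruent in word-final position, so it devoices to [p]. → [woeziajawipip].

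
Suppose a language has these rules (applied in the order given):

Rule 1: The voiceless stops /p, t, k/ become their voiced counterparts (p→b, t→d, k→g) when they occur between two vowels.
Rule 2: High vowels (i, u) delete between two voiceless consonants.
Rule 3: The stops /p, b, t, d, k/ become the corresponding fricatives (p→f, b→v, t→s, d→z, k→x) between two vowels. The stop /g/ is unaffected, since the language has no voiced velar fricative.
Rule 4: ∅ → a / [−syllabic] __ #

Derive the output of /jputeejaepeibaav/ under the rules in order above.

jpuzeejaeveivaava

Rule 1 (intervocalic voicing): /t/ is a voiceless stop between vowels /u/ and /e/, so it voices to [d]. /p/ is a voiceless stop between vowels /e/ and /e/, so it voices to [b]. /jputeejaepeibaav/ → jpudeejaebeibaav.
Rule 2 (high vowel syncope): no segment meets the environment; /jpudeejaebeibaav/ is unchanged.
Rule 3 (intervocalic spirantization): /d/ is a stop between vowels /u/ and /e/, so it spirantizes to the fricative [z]. /b/ is a stop between vowels /e/ and /e/, so it spirantizes to the fricative [v]. /b/ is a stop between vowels /i/ and /a/, so it spirantizes to the fricative [v]. /jpudeejaebeibaav/ → jpuzeejaeveivaav.
Rule 4 (final a-epenthesis): the form ends in the consonant /v/, so [a] is inserted word-finally. /jpuzeejaeveivaav/ → jpuzeejaeveivaava.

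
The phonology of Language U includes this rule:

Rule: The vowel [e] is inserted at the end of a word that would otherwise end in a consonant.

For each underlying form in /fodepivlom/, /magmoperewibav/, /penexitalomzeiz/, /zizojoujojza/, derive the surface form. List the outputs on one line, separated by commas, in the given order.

/fodepivlom/: the form ends in the consonant /m/, so [e] is inserted word-finally. → [fodepivlome].
/magmoperewibav/: the form ends in the consonant /v/, so [e] is inserted word-finally. → [magmoperewibave].
/penexitalomzeiz/: the form ends in the consonant /z/, so [e] is inserted word-finally. → [penexitalomzeize].
/zizojoujojza/: the rule's environment is not met; surfaces unchanged as [zizojoujojza].

fodepivlome, magmoperewibave, penexitalomzeize, zizojoujojza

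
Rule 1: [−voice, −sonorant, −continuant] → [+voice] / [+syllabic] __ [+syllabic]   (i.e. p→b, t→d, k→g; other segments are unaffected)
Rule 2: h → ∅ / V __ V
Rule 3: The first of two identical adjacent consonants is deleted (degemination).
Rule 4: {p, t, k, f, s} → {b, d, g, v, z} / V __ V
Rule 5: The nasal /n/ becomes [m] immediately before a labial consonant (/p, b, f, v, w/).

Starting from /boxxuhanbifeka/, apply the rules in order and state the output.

Rule 1 (intervocalic voicing): /k/ is a voiceless stop between vowels /e/ and /a/, so it voices to [g]. /boxxuhanbifeka/ → boxxuhanbifega.
Rule 2 (intervocalic h-deletion): /h/ occurs between vowels /u/ and /a/, so it deletes. /boxxuhanbifega/ → boxxuanbifega.
Rule 3 (degemination): /xx/ is a geminate; the first /x/ deletes. /boxxuanbifega/ → boxuanbifega.
Rule 4 (intervocalic voicing): /f/ is a voiceless obstruent between vowels /i/ and /e/, so it voices to [v]. /boxuanbifega/ → boxuanbivega.
Rule 5 (nasal place assimilation): /n/ precedes the labial consonant /b/, so it assimilates in place to [m]. /boxuanbivega/ → boxuambivega.

boxuambivega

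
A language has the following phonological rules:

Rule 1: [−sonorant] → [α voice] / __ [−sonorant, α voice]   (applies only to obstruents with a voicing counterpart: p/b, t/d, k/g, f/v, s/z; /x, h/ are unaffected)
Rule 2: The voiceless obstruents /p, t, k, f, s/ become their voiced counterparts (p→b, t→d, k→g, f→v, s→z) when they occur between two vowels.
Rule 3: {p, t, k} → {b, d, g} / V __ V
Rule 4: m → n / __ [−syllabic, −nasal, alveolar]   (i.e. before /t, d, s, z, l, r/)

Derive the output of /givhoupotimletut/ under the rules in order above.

Rule 1 (regressive voicing assimilation): /v/ precedes the voiceless obstruent /h/, so it devoices to [f] by assimilation. /givhoupotimletut/ → gifhoupotimletut.
Rule 2 (intervocalic voicing): /p/ is a voiceless obstruent between vowels /u/ and /o/, so it voices to [b]. /t/ is a voiceless obstruent between vowels /o/ and /i/, so it voices to [d]. /t/ is a voiceless obstruent between vowels /e/ and /u/, so it voices to [d]. /gifhoupotimletut/ → gifhoubodimledut.
Rule 3 (intervocalic voicing): no segment meets the environment; /gifhoubodimledut/ is unchanged.
Rule 4 (nasal place assimilation): /m/ precedes the alveolar consonant /l/, so it assimilates in place to [n]. /gifhoubodimledut/ → gifhoubodinledut.

gifhoubodinledut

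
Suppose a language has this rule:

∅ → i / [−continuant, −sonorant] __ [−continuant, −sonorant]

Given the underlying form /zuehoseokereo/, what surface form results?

zuehoseokereo

No segment of /zuehoseokereo/ meets the structural description of the rule, so the form surfaces unchanged.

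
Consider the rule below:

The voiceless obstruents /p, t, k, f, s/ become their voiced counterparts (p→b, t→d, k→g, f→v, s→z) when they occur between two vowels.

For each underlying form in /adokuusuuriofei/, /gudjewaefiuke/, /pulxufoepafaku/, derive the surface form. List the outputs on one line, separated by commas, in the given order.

adoguuzuuriovei, gudjewaeviuge, pulxuvoebavagu

/adokuusuuriofei/: /k/ is a voiceless obstruent between vowels /o/ and /u/, so it voices to [g]. /s/ is a voiceless obstruent between vowels /u/ and /u/, so it voices to [z]. /f/ is a voiceless obstruent between vowels /o/ and /e/, so it voices to [v]. → [adoguuzuuriovei].
/gudjewaefiuke/: /f/ is a voiceless obstruent between vowels /e/ and /i/, so it voices to [v]. /k/ is a voiceless obstruent between vowels /u/ and /e/, so it voices to [g]. → [gudjewaeviuge].
/pulxufoepafaku/: /f/ is a voiceless obstruent between vowels /u/ and /o/, so it voices to [v]. /p/ is a voiceless obstruent between vowels /e/ and /a/, so it voices to [b]. /f/ is a voiceless obstruent between vowels /a/ and /a/, so it voices to [v]. /k/ is a voiceless obstruent between vowels /a/ and /u/, so it voices to [g]. → [pulxuvoebavagu].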